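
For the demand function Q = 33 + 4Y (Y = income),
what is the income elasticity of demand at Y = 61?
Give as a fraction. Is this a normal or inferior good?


dQ/dY = 4
At Y = 61: Q = 33 + 4*61 = 277
Ey = (dQ/dY)(Y/Q) = 4 * 61 / 277 = 244/277
Since Ey > 0, this is a normal good.

244/277 (normal good)


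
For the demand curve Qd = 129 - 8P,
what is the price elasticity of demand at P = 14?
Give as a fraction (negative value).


dQ/dP = -8
At P = 14: Q = 129 - 8*14 = 17
E = (dQ/dP)(P/Q) = (-8)(14/17) = -112/17

-112/17


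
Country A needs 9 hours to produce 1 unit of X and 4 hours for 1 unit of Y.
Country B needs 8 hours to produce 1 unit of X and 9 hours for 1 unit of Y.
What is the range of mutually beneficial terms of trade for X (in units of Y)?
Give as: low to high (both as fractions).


Opportunity cost of X for Country A = hours_X / hours_Y = 9/4 = 9/4 units of Y
Opportunity cost of X for Country B = hours_X / hours_Y = 8/9 = 8/9 units of Y
Terms of trade must be between the two opportunity costs.
Range: 8/9 to 9/4

8/9 to 9/4


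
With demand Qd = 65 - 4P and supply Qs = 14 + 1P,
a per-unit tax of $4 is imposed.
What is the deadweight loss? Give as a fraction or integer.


Pre-tax equilibrium quantity: Q* = 121/5
Post-tax equilibrium quantity: Q_tax = 21
Reduction in quantity: Q* - Q_tax = 16/5
DWL = (1/2) * tax * (Q* - Q_tax)
DWL = (1/2) * 4 * 16/5 = 32/5

32/5


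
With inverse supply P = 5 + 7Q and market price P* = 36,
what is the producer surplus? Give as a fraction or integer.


Minimum supply price (at Q=0): P_min = 5
Quantity supplied at P* = 36:
Q* = (36 - 5)/7 = 31/7
PS = (1/2) * Q* * (P* - P_min)
PS = (1/2) * 31/7 * (36 - 5)
PS = (1/2) * 31/7 * 31 = 961/14

961/14


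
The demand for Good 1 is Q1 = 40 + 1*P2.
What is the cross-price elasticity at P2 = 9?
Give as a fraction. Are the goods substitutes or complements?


dQ1/dP2 = 1
At P2 = 9: Q1 = 40 + 1*9 = 49
Exy = (dQ1/dP2)(P2/Q1) = 1 * 9 / 49 = 9/49
Since Exy > 0, the goods are substitutes.

9/49 (substitutes)


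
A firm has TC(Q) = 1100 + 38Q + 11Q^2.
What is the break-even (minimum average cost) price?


AC(Q) = 1100/Q + 38 + 11Q
To minimize: dAC/dQ = -1100/Q^2 + 11 = 0
Q^2 = 1100/11 = 100
Q* = 10
Min AC = 1100/10 + 38 + 11*10
Min AC = 110 + 38 + 110 = 258

258


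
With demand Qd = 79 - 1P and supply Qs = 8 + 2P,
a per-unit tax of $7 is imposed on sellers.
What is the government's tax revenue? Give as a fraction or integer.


With tax on sellers, new supply: Qs' = 8 + 2(P - 7)
= 2P - 6
New equilibrium quantity:
Q_new = 152/3
Tax revenue = tax * Q_new = 7 * 152/3 = 1064/3

1064/3


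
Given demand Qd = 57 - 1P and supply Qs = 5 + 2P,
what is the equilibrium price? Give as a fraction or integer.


At equilibrium, Qd = Qs.
57 - 1P = 5 + 2P
57 - 5 = 1P + 2P
52 = 3P
P* = 52/3 = 52/3

52/3


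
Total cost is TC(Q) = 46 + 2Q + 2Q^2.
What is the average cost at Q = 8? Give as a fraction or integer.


TC(8) = 46 + 2*8 + 2*8^2
TC(8) = 46 + 16 + 128 = 190
AC = TC/Q = 190/8 = 95/4

95/4


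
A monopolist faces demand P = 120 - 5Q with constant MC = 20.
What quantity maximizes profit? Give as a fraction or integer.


TR = P*Q = (120 - 5Q)Q = 120Q - 5Q^2
MR = dTR/dQ = 120 - 10Q
Set MR = MC:
120 - 10Q = 20
100 = 10Q
Q* = 100/10 = 10

10


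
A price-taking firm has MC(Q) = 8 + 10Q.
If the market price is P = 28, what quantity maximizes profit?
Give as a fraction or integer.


In perfect competition, profit is maximized where P = MC.
28 = 8 + 10Q
20 = 10Q
Q* = 20/10 = 2

2


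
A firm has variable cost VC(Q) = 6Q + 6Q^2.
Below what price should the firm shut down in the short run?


AVC(Q) = VC(Q)/Q = 6 + 6Q
AVC is increasing in Q, so minimum AVC is at Q -> 0+.
Min AVC = 6
The firm should shut down if P < 6.

6


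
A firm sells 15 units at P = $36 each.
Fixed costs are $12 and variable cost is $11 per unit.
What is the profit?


Total Revenue = P * Q = 36 * 15 = $540
Total Cost = FC + VC*Q = 12 + 11*15 = $177
Profit = TR - TC = 540 - 177 = $363

$363


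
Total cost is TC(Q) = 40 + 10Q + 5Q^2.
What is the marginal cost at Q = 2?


MC = dTC/dQ = 10 + 2*5*Q
At Q = 2:
MC = 10 + 10*2
MC = 10 + 20 = 30

30


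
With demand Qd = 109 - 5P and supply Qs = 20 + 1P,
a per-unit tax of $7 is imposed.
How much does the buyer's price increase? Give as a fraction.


With a per-unit tax, the buyer's price increase depends on relative slopes.
Supply slope: d = 1, Demand slope: b = 5
Buyer's price increase = d * tax / (b + d)
= 1 * 7 / (5 + 1)
= 7 / 6 = 7/6

7/6


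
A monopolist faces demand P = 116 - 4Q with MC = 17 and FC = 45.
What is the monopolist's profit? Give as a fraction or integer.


MR = MC: 116 - 8Q = 17
Q* = 99/8
P* = 116 - 4*99/8 = 133/2
Profit = (P* - MC)*Q* - FC
= (133/2 - 17)*99/8 - 45
= 99/2*99/8 - 45
= 9801/16 - 45 = 9081/16

9081/16


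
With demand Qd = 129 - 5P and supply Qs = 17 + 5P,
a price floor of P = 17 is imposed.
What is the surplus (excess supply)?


At P = 17:
Qd = 129 - 5*17 = 44
Qs = 17 + 5*17 = 102
Surplus = Qs - Qd = 102 - 44 = 58

58


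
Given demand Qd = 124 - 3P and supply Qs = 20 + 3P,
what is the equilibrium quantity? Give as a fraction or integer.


First find equilibrium price:
124 - 3P = 20 + 3P
P* = 104/6 = 52/3
Then substitute into demand:
Q* = 124 - 3 * 52/3 = 72

72


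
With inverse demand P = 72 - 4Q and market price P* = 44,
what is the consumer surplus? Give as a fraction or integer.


Maximum willingness to pay (at Q=0): P_max = 72
Quantity demanded at P* = 44:
Q* = (72 - 44)/4 = 7
CS = (1/2) * Q* * (P_max - P*)
CS = (1/2) * 7 * (72 - 44)
CS = (1/2) * 7 * 28 = 98

98


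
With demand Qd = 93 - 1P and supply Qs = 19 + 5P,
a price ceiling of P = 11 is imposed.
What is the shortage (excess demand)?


At P = 11:
Qd = 93 - 1*11 = 82
Qs = 19 + 5*11 = 74
Shortage = Qd - Qs = 82 - 74 = 8

8


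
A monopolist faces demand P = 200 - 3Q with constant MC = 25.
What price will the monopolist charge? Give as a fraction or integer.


MR = 200 - 6Q
Set MR = MC: 200 - 6Q = 25
Q* = 175/6
Substitute into demand:
P* = 200 - 3*175/6 = 225/2

225/2


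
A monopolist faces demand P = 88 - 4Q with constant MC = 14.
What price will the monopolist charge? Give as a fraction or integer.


MR = 88 - 8Q
Set MR = MC: 88 - 8Q = 14
Q* = 37/4
Substitute into demand:
P* = 88 - 4*37/4 = 51

51


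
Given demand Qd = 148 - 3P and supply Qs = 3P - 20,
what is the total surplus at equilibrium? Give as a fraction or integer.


Find equilibrium: 148 - 3P = 3P - 20
148 + 20 = 6P
P* = 168/6 = 28
Q* = 3*28 - 20 = 64
Inverse demand: P = 148/3 - Q/3, so P_max = 148/3
Inverse supply: P = 20/3 + Q/3, so P_min = 20/3
CS = (1/2) * 64 * (148/3 - 28) = 2048/3
PS = (1/2) * 64 * (28 - 20/3) = 2048/3
TS = CS + PS = 2048/3 + 2048/3 = 4096/3

4096/3


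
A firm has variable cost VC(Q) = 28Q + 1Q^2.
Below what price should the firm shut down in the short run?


AVC(Q) = VC(Q)/Q = 28 + 1Q
AVC is increasing in Q, so minimum AVC is at Q -> 0+.
Min AVC = 28
The firm should shut down if P < 28.

28


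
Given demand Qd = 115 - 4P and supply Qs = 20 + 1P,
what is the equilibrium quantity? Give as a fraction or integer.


First find equilibrium price:
115 - 4P = 20 + 1P
P* = 95/5 = 19
Then substitute into demand:
Q* = 115 - 4 * 19 = 39

39


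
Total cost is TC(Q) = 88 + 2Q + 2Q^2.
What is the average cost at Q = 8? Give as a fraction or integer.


TC(8) = 88 + 2*8 + 2*8^2
TC(8) = 88 + 16 + 128 = 232
AC = TC/Q = 232/8 = 29

29


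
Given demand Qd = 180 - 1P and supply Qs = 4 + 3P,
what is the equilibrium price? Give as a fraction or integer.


At equilibrium, Qd = Qs.
180 - 1P = 4 + 3P
180 - 4 = 1P + 3P
176 = 4P
P* = 176/4 = 44

44


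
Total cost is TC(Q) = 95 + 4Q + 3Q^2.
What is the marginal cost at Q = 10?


MC = dTC/dQ = 4 + 2*3*Q
At Q = 10:
MC = 4 + 6*10
MC = 4 + 60 = 64

64


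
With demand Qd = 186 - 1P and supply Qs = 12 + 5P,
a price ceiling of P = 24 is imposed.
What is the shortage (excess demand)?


At P = 24:
Qd = 186 - 1*24 = 162
Qs = 12 + 5*24 = 132
Shortage = Qd - Qs = 162 - 132 = 30

30


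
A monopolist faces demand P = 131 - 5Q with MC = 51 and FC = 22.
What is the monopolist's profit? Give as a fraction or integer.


MR = MC: 131 - 10Q = 51
Q* = 8
P* = 131 - 5*8 = 91
Profit = (P* - MC)*Q* - FC
= (91 - 51)*8 - 22
= 40*8 - 22
= 320 - 22 = 298

298


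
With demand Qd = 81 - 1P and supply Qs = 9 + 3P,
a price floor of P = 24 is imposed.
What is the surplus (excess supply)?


At P = 24:
Qd = 81 - 1*24 = 57
Qs = 9 + 3*24 = 81
Surplus = Qs - Qd = 81 - 57 = 24

24


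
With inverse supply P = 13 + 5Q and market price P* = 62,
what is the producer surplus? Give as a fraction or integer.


Minimum supply price (at Q=0): P_min = 13
Quantity supplied at P* = 62:
Q* = (62 - 13)/5 = 49/5
PS = (1/2) * Q* * (P* - P_min)
PS = (1/2) * 49/5 * (62 - 13)
PS = (1/2) * 49/5 * 49 = 2401/10

2401/10


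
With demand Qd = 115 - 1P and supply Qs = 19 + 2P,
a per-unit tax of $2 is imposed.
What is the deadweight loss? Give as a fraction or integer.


Pre-tax equilibrium quantity: Q* = 83
Post-tax equilibrium quantity: Q_tax = 245/3
Reduction in quantity: Q* - Q_tax = 4/3
DWL = (1/2) * tax * (Q* - Q_tax)
DWL = (1/2) * 2 * 4/3 = 4/3

4/3


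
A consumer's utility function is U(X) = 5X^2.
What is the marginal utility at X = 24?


MU = dU/dX = 5*2*X^(2-1)
MU = 10*X^1
At X = 24:
MU = 10 * 24^1
MU = 10 * 24 = 240

240


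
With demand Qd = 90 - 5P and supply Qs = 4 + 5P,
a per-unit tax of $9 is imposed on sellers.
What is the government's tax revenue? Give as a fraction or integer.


With tax on sellers, new supply: Qs' = 4 + 5(P - 9)
= 5P - 41
New equilibrium quantity:
Q_new = 49/2
Tax revenue = tax * Q_new = 9 * 49/2 = 441/2

441/2


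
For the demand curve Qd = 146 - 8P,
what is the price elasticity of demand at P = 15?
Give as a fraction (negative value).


dQ/dP = -8
At P = 15: Q = 146 - 8*15 = 26
E = (dQ/dP)(P/Q) = (-8)(15/26) = -60/13

-60/13


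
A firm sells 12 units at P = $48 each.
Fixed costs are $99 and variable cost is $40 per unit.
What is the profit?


Total Revenue = P * Q = 48 * 12 = $576
Total Cost = FC + VC*Q = 99 + 40*12 = $579
Profit = TR - TC = 576 - 579 = $-3

$-3


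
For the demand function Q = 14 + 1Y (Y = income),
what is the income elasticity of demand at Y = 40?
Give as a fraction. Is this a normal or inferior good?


dQ/dY = 1
At Y = 40: Q = 14 + 1*40 = 54
Ey = (dQ/dY)(Y/Q) = 1 * 40 / 54 = 20/27
Since Ey > 0, this is a normal good.

20/27 (normal good)


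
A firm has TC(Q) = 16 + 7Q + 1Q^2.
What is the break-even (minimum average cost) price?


AC(Q) = 16/Q + 7 + 1Q
To minimize: dAC/dQ = -16/Q^2 + 1 = 0
Q^2 = 16/1 = 16
Q* = 4
Min AC = 16/4 + 7 + 1*4
Min AC = 4 + 7 + 4 = 15

15


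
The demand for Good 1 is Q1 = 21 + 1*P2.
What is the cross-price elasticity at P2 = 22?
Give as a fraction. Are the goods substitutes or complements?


dQ1/dP2 = 1
At P2 = 22: Q1 = 21 + 1*22 = 43
Exy = (dQ1/dP2)(P2/Q1) = 1 * 22 / 43 = 22/43
Since Exy > 0, the goods are substitutes.

22/43 (substitutes)


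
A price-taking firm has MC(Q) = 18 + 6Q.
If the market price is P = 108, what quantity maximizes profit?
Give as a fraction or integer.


In perfect competition, profit is maximized where P = MC.
108 = 18 + 6Q
90 = 6Q
Q* = 90/6 = 15

15


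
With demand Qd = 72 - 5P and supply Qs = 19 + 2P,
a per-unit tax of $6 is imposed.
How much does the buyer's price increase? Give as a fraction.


With a per-unit tax, the buyer's price increase depends on relative slopes.
Supply slope: d = 2, Demand slope: b = 5
Buyer's price increase = d * tax / (b + d)
= 2 * 6 / (5 + 2)
= 12 / 7 = 12/7

12/7


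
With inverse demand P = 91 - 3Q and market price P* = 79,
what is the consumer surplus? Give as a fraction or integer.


Maximum willingness to pay (at Q=0): P_max = 91
Quantity demanded at P* = 79:
Q* = (91 - 79)/3 = 4
CS = (1/2) * Q* * (P_max - P*)
CS = (1/2) * 4 * (91 - 79)
CS = (1/2) * 4 * 12 = 24

24


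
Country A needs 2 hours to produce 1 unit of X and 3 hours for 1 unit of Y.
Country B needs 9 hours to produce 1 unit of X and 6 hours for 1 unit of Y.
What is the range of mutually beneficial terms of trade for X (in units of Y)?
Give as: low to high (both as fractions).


Opportunity cost of X for Country A = hours_X / hours_Y = 2/3 = 2/3 units of Y
Opportunity cost of X for Country B = hours_X / hours_Y = 9/6 = 3/2 units of Y
Terms of trade must be between the two opportunity costs.
Range: 2/3 to 3/2

2/3 to 3/2


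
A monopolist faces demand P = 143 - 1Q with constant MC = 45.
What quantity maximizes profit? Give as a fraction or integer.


TR = P*Q = (143 - 1Q)Q = 143Q - 1Q^2
MR = dTR/dQ = 143 - 2Q
Set MR = MC:
143 - 2Q = 45
98 = 2Q
Q* = 98/2 = 49

49


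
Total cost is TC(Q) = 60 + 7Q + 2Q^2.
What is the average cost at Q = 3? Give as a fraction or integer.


TC(3) = 60 + 7*3 + 2*3^2
TC(3) = 60 + 21 + 18 = 99
AC = TC/Q = 99/3 = 33

33


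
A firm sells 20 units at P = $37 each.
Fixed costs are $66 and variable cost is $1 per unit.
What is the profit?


Total Revenue = P * Q = 37 * 20 = $740
Total Cost = FC + VC*Q = 66 + 1*20 = $86
Profit = TR - TC = 740 - 86 = $654

$654


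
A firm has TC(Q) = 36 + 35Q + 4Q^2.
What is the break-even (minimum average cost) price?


AC(Q) = 36/Q + 35 + 4Q
To minimize: dAC/dQ = -36/Q^2 + 4 = 0
Q^2 = 36/4 = 9
Q* = 3
Min AC = 36/3 + 35 + 4*3
Min AC = 12 + 35 + 12 = 59

59


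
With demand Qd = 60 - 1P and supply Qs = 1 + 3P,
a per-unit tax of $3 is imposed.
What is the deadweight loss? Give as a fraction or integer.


Pre-tax equilibrium quantity: Q* = 181/4
Post-tax equilibrium quantity: Q_tax = 43
Reduction in quantity: Q* - Q_tax = 9/4
DWL = (1/2) * tax * (Q* - Q_tax)
DWL = (1/2) * 3 * 9/4 = 27/8

27/8


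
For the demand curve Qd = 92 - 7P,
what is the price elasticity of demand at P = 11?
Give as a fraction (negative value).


dQ/dP = -7
At P = 11: Q = 92 - 7*11 = 15
E = (dQ/dP)(P/Q) = (-7)(11/15) = -77/15

-77/15


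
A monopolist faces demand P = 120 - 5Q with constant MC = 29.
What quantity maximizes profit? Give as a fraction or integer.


TR = P*Q = (120 - 5Q)Q = 120Q - 5Q^2
MR = dTR/dQ = 120 - 10Q
Set MR = MC:
120 - 10Q = 29
91 = 10Q
Q* = 91/10 = 91/10

91/10


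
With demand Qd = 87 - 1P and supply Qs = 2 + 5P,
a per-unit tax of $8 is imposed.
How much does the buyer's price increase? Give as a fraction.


With a per-unit tax, the buyer's price increase depends on relative slopes.
Supply slope: d = 5, Demand slope: b = 1
Buyer's price increase = d * tax / (b + d)
= 5 * 8 / (1 + 5)
= 40 / 6 = 20/3

20/3


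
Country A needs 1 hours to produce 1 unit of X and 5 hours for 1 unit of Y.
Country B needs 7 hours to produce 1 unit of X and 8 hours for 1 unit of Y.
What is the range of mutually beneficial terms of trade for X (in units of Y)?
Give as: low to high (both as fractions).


Opportunity cost of X for Country A = hours_X / hours_Y = 1/5 = 1/5 units of Y
Opportunity cost of X for Country B = hours_X / hours_Y = 7/8 = 7/8 units of Y
Terms of trade must be between the two opportunity costs.
Range: 1/5 to 7/8

1/5 to 7/8


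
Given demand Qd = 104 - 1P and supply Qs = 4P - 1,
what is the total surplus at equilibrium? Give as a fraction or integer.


Find equilibrium: 104 - 1P = 4P - 1
104 + 1 = 5P
P* = 105/5 = 21
Q* = 4*21 - 1 = 83
Inverse demand: P = 104 - Q/1, so P_max = 104
Inverse supply: P = 1/4 + Q/4, so P_min = 1/4
CS = (1/2) * 83 * (104 - 21) = 6889/2
PS = (1/2) * 83 * (21 - 1/4) = 6889/8
TS = CS + PS = 6889/2 + 6889/8 = 34445/8

34445/8


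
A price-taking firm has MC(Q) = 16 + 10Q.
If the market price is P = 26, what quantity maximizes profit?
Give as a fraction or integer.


In perfect competition, profit is maximized where P = MC.
26 = 16 + 10Q
10 = 10Q
Q* = 10/10 = 1

1


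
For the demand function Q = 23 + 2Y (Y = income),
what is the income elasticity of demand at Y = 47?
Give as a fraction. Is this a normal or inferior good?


dQ/dY = 2
At Y = 47: Q = 23 + 2*47 = 117
Ey = (dQ/dY)(Y/Q) = 2 * 47 / 117 = 94/117
Since Ey > 0, this is a normal good.

94/117 (normal good)


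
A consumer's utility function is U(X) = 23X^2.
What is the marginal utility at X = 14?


MU = dU/dX = 23*2*X^(2-1)
MU = 46*X^1
At X = 14:
MU = 46 * 14^1
MU = 46 * 14 = 644

644


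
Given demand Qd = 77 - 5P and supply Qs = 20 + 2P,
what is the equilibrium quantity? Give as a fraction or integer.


First find equilibrium price:
77 - 5P = 20 + 2P
P* = 57/7 = 57/7
Then substitute into demand:
Q* = 77 - 5 * 57/7 = 254/7

254/7


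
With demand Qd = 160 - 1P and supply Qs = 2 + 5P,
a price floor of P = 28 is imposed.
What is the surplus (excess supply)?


At P = 28:
Qd = 160 - 1*28 = 132
Qs = 2 + 5*28 = 142
Surplus = Qs - Qd = 142 - 132 = 10

10


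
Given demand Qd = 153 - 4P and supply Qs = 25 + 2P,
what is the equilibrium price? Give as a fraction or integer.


At equilibrium, Qd = Qs.
153 - 4P = 25 + 2P
153 - 25 = 4P + 2P
128 = 6P
P* = 128/6 = 64/3

64/3


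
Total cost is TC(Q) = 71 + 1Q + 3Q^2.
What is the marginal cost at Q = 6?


MC = dTC/dQ = 1 + 2*3*Q
At Q = 6:
MC = 1 + 6*6
MC = 1 + 36 = 37

37


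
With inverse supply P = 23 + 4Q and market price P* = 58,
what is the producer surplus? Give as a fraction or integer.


Minimum supply price (at Q=0): P_min = 23
Quantity supplied at P* = 58:
Q* = (58 - 23)/4 = 35/4
PS = (1/2) * Q* * (P* - P_min)
PS = (1/2) * 35/4 * (58 - 23)
PS = (1/2) * 35/4 * 35 = 1225/8

1225/8


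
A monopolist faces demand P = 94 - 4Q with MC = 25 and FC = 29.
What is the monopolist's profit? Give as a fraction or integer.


MR = MC: 94 - 8Q = 25
Q* = 69/8
P* = 94 - 4*69/8 = 119/2
Profit = (P* - MC)*Q* - FC
= (119/2 - 25)*69/8 - 29
= 69/2*69/8 - 29
= 4761/16 - 29 = 4297/16

4297/16


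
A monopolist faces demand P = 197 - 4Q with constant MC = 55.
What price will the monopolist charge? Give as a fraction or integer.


MR = 197 - 8Q
Set MR = MC: 197 - 8Q = 55
Q* = 71/4
Substitute into demand:
P* = 197 - 4*71/4 = 126

126


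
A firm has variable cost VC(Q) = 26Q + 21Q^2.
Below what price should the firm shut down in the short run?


AVC(Q) = VC(Q)/Q = 26 + 21Q
AVC is increasing in Q, so minimum AVC is at Q -> 0+.
Min AVC = 26
The firm should shut down if P < 26.

26


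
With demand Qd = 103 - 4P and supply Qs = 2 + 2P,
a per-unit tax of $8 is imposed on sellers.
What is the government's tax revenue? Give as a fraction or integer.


With tax on sellers, new supply: Qs' = 2 + 2(P - 8)
= 2P - 14
New equilibrium quantity:
Q_new = 25
Tax revenue = tax * Q_new = 8 * 25 = 200

200


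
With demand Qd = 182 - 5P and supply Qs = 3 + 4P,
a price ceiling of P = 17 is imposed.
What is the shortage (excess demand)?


At P = 17:
Qd = 182 - 5*17 = 97
Qs = 3 + 4*17 = 71
Shortage = Qd - Qs = 97 - 71 = 26

26


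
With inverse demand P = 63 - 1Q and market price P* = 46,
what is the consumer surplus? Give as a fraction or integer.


Maximum willingness to pay (at Q=0): P_max = 63
Quantity demanded at P* = 46:
Q* = (63 - 46)/1 = 17
CS = (1/2) * Q* * (P_max - P*)
CS = (1/2) * 17 * (63 - 46)
CS = (1/2) * 17 * 17 = 289/2

289/2


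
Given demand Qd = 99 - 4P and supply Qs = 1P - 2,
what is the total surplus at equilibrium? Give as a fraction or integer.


Find equilibrium: 99 - 4P = 1P - 2
99 + 2 = 5P
P* = 101/5 = 101/5
Q* = 1*101/5 - 2 = 91/5
Inverse demand: P = 99/4 - Q/4, so P_max = 99/4
Inverse supply: P = 2 + Q/1, so P_min = 2
CS = (1/2) * 91/5 * (99/4 - 101/5) = 8281/200
PS = (1/2) * 91/5 * (101/5 - 2) = 8281/50
TS = CS + PS = 8281/200 + 8281/50 = 8281/40

8281/40


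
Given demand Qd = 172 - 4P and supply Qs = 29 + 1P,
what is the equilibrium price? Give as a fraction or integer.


At equilibrium, Qd = Qs.
172 - 4P = 29 + 1P
172 - 29 = 4P + 1P
143 = 5P
P* = 143/5 = 143/5

143/5


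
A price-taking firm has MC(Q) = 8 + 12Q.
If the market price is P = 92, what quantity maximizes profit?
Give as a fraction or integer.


In perfect competition, profit is maximized where P = MC.
92 = 8 + 12Q
84 = 12Q
Q* = 84/12 = 7

7


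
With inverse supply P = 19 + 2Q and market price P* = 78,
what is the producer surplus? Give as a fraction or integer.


Minimum supply price (at Q=0): P_min = 19
Quantity supplied at P* = 78:
Q* = (78 - 19)/2 = 59/2
PS = (1/2) * Q* * (P* - P_min)
PS = (1/2) * 59/2 * (78 - 19)
PS = (1/2) * 59/2 * 59 = 3481/4

3481/4


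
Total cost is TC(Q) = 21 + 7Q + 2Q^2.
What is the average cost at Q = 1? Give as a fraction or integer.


TC(1) = 21 + 7*1 + 2*1^2
TC(1) = 21 + 7 + 2 = 30
AC = TC/Q = 30/1 = 30

30


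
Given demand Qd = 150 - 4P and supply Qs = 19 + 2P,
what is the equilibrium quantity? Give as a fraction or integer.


First find equilibrium price:
150 - 4P = 19 + 2P
P* = 131/6 = 131/6
Then substitute into demand:
Q* = 150 - 4 * 131/6 = 188/3

188/3


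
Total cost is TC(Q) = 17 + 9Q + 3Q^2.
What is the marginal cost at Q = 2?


MC = dTC/dQ = 9 + 2*3*Q
At Q = 2:
MC = 9 + 6*2
MC = 9 + 12 = 21

21


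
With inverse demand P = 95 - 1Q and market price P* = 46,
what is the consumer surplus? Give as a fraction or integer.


Maximum willingness to pay (at Q=0): P_max = 95
Quantity demanded at P* = 46:
Q* = (95 - 46)/1 = 49
CS = (1/2) * Q* * (P_max - P*)
CS = (1/2) * 49 * (95 - 46)
CS = (1/2) * 49 * 49 = 2401/2

2401/2


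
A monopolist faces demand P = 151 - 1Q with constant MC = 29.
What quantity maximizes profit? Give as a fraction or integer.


TR = P*Q = (151 - 1Q)Q = 151Q - 1Q^2
MR = dTR/dQ = 151 - 2Q
Set MR = MC:
151 - 2Q = 29
122 = 2Q
Q* = 122/2 = 61

61


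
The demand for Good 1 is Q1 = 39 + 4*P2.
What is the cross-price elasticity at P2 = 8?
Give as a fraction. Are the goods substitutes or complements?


dQ1/dP2 = 4
At P2 = 8: Q1 = 39 + 4*8 = 71
Exy = (dQ1/dP2)(P2/Q1) = 4 * 8 / 71 = 32/71
Since Exy > 0, the goods are substitutes.

32/71 (substitutes)


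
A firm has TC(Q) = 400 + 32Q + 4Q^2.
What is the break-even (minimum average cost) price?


AC(Q) = 400/Q + 32 + 4Q
To minimize: dAC/dQ = -400/Q^2 + 4 = 0
Q^2 = 400/4 = 100
Q* = 10
Min AC = 400/10 + 32 + 4*10
Min AC = 40 + 32 + 40 = 112

112


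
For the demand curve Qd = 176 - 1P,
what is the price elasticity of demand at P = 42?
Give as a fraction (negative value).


dQ/dP = -1
At P = 42: Q = 176 - 1*42 = 134
E = (dQ/dP)(P/Q) = (-1)(42/134) = -21/67

-21/67


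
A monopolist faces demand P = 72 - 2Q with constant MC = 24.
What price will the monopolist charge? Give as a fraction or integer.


MR = 72 - 4Q
Set MR = MC: 72 - 4Q = 24
Q* = 12
Substitute into demand:
P* = 72 - 2*12 = 48

48


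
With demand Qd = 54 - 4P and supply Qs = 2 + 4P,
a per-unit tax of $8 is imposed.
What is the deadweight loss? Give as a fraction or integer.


Pre-tax equilibrium quantity: Q* = 28
Post-tax equilibrium quantity: Q_tax = 12
Reduction in quantity: Q* - Q_tax = 16
DWL = (1/2) * tax * (Q* - Q_tax)
DWL = (1/2) * 8 * 16 = 64

64


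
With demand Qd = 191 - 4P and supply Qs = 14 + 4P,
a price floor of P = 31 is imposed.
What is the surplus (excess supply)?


At P = 31:
Qd = 191 - 4*31 = 67
Qs = 14 + 4*31 = 138
Surplus = Qs - Qd = 138 - 67 = 71

71


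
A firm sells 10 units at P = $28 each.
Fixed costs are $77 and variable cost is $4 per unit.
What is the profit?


Total Revenue = P * Q = 28 * 10 = $280
Total Cost = FC + VC*Q = 77 + 4*10 = $117
Profit = TR - TC = 280 - 117 = $163

$163


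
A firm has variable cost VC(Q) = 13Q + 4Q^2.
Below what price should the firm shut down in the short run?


AVC(Q) = VC(Q)/Q = 13 + 4Q
AVC is increasing in Q, so minimum AVC is at Q -> 0+.
Min AVC = 13
The firm should shut down if P < 13.

13


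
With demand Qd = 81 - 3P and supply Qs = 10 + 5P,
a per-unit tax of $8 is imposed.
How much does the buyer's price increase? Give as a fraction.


With a per-unit tax, the buyer's price increase depends on relative slopes.
Supply slope: d = 5, Demand slope: b = 3
Buyer's price increase = d * tax / (b + d)
= 5 * 8 / (3 + 5)
= 40 / 8 = 5

5


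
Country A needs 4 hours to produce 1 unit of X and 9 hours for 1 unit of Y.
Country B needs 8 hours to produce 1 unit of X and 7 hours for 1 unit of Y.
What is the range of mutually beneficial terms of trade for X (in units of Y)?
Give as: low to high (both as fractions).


Opportunity cost of X for Country A = hours_X / hours_Y = 4/9 = 4/9 units of Y
Opportunity cost of X for Country B = hours_X / hours_Y = 8/7 = 8/7 units of Y
Terms of trade must be between the two opportunity costs.
Range: 4/9 to 8/7

4/9 to 8/7


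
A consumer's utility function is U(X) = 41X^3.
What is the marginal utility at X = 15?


MU = dU/dX = 41*3*X^(3-1)
MU = 123*X^2
At X = 15:
MU = 123 * 15^2
MU = 123 * 225 = 27675

27675


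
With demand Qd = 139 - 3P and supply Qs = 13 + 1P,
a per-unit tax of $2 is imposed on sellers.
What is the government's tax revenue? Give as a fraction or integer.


With tax on sellers, new supply: Qs' = 13 + 1(P - 2)
= 11 + 1P
New equilibrium quantity:
Q_new = 43
Tax revenue = tax * Q_new = 2 * 43 = 86

86


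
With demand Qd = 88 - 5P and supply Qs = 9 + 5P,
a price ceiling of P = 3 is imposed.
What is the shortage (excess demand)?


At P = 3:
Qd = 88 - 5*3 = 73
Qs = 9 + 5*3 = 24
Shortage = Qd - Qs = 73 - 24 = 49

49


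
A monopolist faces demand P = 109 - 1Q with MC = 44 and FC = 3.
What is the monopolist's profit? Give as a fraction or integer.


MR = MC: 109 - 2Q = 44
Q* = 65/2
P* = 109 - 1*65/2 = 153/2
Profit = (P* - MC)*Q* - FC
= (153/2 - 44)*65/2 - 3
= 65/2*65/2 - 3
= 4225/4 - 3 = 4213/4

4213/4


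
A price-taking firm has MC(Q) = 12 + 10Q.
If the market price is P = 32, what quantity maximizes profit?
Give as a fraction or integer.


In perfect competition, profit is maximized where P = MC.
32 = 12 + 10Q
20 = 10Q
Q* = 20/10 = 2

2


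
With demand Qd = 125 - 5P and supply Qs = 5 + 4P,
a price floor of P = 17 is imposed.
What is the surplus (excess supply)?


At P = 17:
Qd = 125 - 5*17 = 40
Qs = 5 + 4*17 = 73
Surplus = Qs - Qd = 73 - 40 = 33

33


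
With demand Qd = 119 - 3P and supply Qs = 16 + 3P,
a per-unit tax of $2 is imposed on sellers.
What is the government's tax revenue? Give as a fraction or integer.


With tax on sellers, new supply: Qs' = 16 + 3(P - 2)
= 10 + 3P
New equilibrium quantity:
Q_new = 129/2
Tax revenue = tax * Q_new = 2 * 129/2 = 129

129


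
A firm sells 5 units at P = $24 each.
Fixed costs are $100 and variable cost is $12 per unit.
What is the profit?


Total Revenue = P * Q = 24 * 5 = $120
Total Cost = FC + VC*Q = 100 + 12*5 = $160
Profit = TR - TC = 120 - 160 = $-40

$-40


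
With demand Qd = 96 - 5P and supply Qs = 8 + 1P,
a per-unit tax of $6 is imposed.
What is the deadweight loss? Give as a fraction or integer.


Pre-tax equilibrium quantity: Q* = 68/3
Post-tax equilibrium quantity: Q_tax = 53/3
Reduction in quantity: Q* - Q_tax = 5
DWL = (1/2) * tax * (Q* - Q_tax)
DWL = (1/2) * 6 * 5 = 15

15


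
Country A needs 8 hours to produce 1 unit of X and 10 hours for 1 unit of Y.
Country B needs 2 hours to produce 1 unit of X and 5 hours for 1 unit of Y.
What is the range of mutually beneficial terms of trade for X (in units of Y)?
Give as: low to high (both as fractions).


Opportunity cost of X for Country A = hours_X / hours_Y = 8/10 = 4/5 units of Y
Opportunity cost of X for Country B = hours_X / hours_Y = 2/5 = 2/5 units of Y
Terms of trade must be between the two opportunity costs.
Range: 2/5 to 4/5

2/5 to 4/5


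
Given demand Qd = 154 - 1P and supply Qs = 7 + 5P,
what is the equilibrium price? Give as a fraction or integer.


At equilibrium, Qd = Qs.
154 - 1P = 7 + 5P
154 - 7 = 1P + 5P
147 = 6P
P* = 147/6 = 49/2

49/2


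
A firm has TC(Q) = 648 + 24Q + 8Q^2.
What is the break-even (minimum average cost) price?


AC(Q) = 648/Q + 24 + 8Q
To minimize: dAC/dQ = -648/Q^2 + 8 = 0
Q^2 = 648/8 = 81
Q* = 9
Min AC = 648/9 + 24 + 8*9
Min AC = 72 + 24 + 72 = 168

168


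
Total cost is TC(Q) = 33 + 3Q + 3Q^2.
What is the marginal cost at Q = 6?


MC = dTC/dQ = 3 + 2*3*Q
At Q = 6:
MC = 3 + 6*6
MC = 3 + 36 = 39

39


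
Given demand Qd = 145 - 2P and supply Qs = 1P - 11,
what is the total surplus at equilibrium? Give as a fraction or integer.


Find equilibrium: 145 - 2P = 1P - 11
145 + 11 = 3P
P* = 156/3 = 52
Q* = 1*52 - 11 = 41
Inverse demand: P = 145/2 - Q/2, so P_max = 145/2
Inverse supply: P = 11 + Q/1, so P_min = 11
CS = (1/2) * 41 * (145/2 - 52) = 1681/4
PS = (1/2) * 41 * (52 - 11) = 1681/2
TS = CS + PS = 1681/4 + 1681/2 = 5043/4

5043/4


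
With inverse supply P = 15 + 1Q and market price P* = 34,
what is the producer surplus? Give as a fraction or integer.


Minimum supply price (at Q=0): P_min = 15
Quantity supplied at P* = 34:
Q* = (34 - 15)/1 = 19
PS = (1/2) * Q* * (P* - P_min)
PS = (1/2) * 19 * (34 - 15)
PS = (1/2) * 19 * 19 = 361/2

361/2


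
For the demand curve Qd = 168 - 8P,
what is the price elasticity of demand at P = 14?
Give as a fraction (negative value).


dQ/dP = -8
At P = 14: Q = 168 - 8*14 = 56
E = (dQ/dP)(P/Q) = (-8)(14/56) = -2

-2


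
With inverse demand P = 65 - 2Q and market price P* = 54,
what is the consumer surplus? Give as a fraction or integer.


Maximum willingness to pay (at Q=0): P_max = 65
Quantity demanded at P* = 54:
Q* = (65 - 54)/2 = 11/2
CS = (1/2) * Q* * (P_max - P*)
CS = (1/2) * 11/2 * (65 - 54)
CS = (1/2) * 11/2 * 11 = 121/4

121/4


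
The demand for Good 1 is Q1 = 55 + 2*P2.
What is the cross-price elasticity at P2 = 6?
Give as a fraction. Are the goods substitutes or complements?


dQ1/dP2 = 2
At P2 = 6: Q1 = 55 + 2*6 = 67
Exy = (dQ1/dP2)(P2/Q1) = 2 * 6 / 67 = 12/67
Since Exy > 0, the goods are substitutes.

12/67 (substitutes)


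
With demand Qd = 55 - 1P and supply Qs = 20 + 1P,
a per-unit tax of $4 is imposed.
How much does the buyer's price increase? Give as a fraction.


With a per-unit tax, the buyer's price increase depends on relative slopes.
Supply slope: d = 1, Demand slope: b = 1
Buyer's price increase = d * tax / (b + d)
= 1 * 4 / (1 + 1)
= 4 / 2 = 2

2


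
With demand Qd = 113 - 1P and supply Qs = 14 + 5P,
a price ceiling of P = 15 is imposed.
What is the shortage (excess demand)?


At P = 15:
Qd = 113 - 1*15 = 98
Qs = 14 + 5*15 = 89
Shortage = Qd - Qs = 98 - 89 = 9

9


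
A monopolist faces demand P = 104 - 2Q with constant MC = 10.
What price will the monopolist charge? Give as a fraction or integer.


MR = 104 - 4Q
Set MR = MC: 104 - 4Q = 10
Q* = 47/2
Substitute into demand:
P* = 104 - 2*47/2 = 57

57


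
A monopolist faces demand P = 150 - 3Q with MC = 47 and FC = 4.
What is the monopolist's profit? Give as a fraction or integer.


MR = MC: 150 - 6Q = 47
Q* = 103/6
P* = 150 - 3*103/6 = 197/2
Profit = (P* - MC)*Q* - FC
= (197/2 - 47)*103/6 - 4
= 103/2*103/6 - 4
= 10609/12 - 4 = 10561/12

10561/12


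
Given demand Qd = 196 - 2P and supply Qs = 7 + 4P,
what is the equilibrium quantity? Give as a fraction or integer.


First find equilibrium price:
196 - 2P = 7 + 4P
P* = 189/6 = 63/2
Then substitute into demand:
Q* = 196 - 2 * 63/2 = 133

133


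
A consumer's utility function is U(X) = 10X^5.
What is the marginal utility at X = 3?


MU = dU/dX = 10*5*X^(5-1)
MU = 50*X^4
At X = 3:
MU = 50 * 3^4
MU = 50 * 81 = 4050

4050


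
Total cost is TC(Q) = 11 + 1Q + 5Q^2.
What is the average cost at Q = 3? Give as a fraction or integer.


TC(3) = 11 + 1*3 + 5*3^2
TC(3) = 11 + 3 + 45 = 59
AC = TC/Q = 59/3 = 59/3

59/3


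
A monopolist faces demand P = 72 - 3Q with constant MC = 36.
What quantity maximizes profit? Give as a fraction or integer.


TR = P*Q = (72 - 3Q)Q = 72Q - 3Q^2
MR = dTR/dQ = 72 - 6Q
Set MR = MC:
72 - 6Q = 36
36 = 6Q
Q* = 36/6 = 6

6


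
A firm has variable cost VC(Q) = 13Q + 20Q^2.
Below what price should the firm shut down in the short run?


AVC(Q) = VC(Q)/Q = 13 + 20Q
AVC is increasing in Q, so minimum AVC is at Q -> 0+.
Min AVC = 13
The firm should shut down if P < 13.

13


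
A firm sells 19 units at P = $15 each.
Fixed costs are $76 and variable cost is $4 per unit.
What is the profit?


Total Revenue = P * Q = 15 * 19 = $285
Total Cost = FC + VC*Q = 76 + 4*19 = $152
Profit = TR - TC = 285 - 152 = $133

$133


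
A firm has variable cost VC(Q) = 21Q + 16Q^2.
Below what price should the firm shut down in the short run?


AVC(Q) = VC(Q)/Q = 21 + 16Q
AVC is increasing in Q, so minimum AVC is at Q -> 0+.
Min AVC = 21
The firm should shut down if P < 21.

21


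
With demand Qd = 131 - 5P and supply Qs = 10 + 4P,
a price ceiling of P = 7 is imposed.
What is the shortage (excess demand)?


At P = 7:
Qd = 131 - 5*7 = 96
Qs = 10 + 4*7 = 38
Shortage = Qd - Qs = 96 - 38 = 58

58


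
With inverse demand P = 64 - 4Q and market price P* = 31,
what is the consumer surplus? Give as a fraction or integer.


Maximum willingness to pay (at Q=0): P_max = 64
Quantity demanded at P* = 31:
Q* = (64 - 31)/4 = 33/4
CS = (1/2) * Q* * (P_max - P*)
CS = (1/2) * 33/4 * (64 - 31)
CS = (1/2) * 33/4 * 33 = 1089/8

1089/8


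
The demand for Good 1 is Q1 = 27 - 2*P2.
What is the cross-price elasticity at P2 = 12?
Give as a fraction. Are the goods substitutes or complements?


dQ1/dP2 = -2
At P2 = 12: Q1 = 27 - 2*12 = 3
Exy = (dQ1/dP2)(P2/Q1) = -2 * 12 / 3 = -8
Since Exy < 0, the goods are complements.

-8 (complements)


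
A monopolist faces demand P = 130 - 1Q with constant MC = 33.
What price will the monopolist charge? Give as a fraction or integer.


MR = 130 - 2Q
Set MR = MC: 130 - 2Q = 33
Q* = 97/2
Substitute into demand:
P* = 130 - 1*97/2 = 163/2

163/2


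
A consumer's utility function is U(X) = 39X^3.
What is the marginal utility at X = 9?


MU = dU/dX = 39*3*X^(3-1)
MU = 117*X^2
At X = 9:
MU = 117 * 9^2
MU = 117 * 81 = 9477

9477


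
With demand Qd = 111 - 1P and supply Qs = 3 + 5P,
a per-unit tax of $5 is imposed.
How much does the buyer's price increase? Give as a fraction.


With a per-unit tax, the buyer's price increase depends on relative slopes.
Supply slope: d = 5, Demand slope: b = 1
Buyer's price increase = d * tax / (b + d)
= 5 * 5 / (1 + 5)
= 25 / 6 = 25/6

25/6


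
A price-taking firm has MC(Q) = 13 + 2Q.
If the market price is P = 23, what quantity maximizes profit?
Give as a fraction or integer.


In perfect competition, profit is maximized where P = MC.
23 = 13 + 2Q
10 = 2Q
Q* = 10/2 = 5

5


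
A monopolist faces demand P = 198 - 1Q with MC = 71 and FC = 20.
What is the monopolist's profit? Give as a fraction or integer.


MR = MC: 198 - 2Q = 71
Q* = 127/2
P* = 198 - 1*127/2 = 269/2
Profit = (P* - MC)*Q* - FC
= (269/2 - 71)*127/2 - 20
= 127/2*127/2 - 20
= 16129/4 - 20 = 16049/4

16049/4


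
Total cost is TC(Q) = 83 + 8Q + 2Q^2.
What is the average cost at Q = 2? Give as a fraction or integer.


TC(2) = 83 + 8*2 + 2*2^2
TC(2) = 83 + 16 + 8 = 107
AC = TC/Q = 107/2 = 107/2

107/2


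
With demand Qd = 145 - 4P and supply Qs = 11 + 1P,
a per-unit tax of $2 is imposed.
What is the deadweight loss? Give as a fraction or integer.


Pre-tax equilibrium quantity: Q* = 189/5
Post-tax equilibrium quantity: Q_tax = 181/5
Reduction in quantity: Q* - Q_tax = 8/5
DWL = (1/2) * tax * (Q* - Q_tax)
DWL = (1/2) * 2 * 8/5 = 8/5

8/5


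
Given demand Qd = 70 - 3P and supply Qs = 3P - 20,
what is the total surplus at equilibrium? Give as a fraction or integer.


Find equilibrium: 70 - 3P = 3P - 20
70 + 20 = 6P
P* = 90/6 = 15
Q* = 3*15 - 20 = 25
Inverse demand: P = 70/3 - Q/3, so P_max = 70/3
Inverse supply: P = 20/3 + Q/3, so P_min = 20/3
CS = (1/2) * 25 * (70/3 - 15) = 625/6
PS = (1/2) * 25 * (15 - 20/3) = 625/6
TS = CS + PS = 625/6 + 625/6 = 625/3

625/3


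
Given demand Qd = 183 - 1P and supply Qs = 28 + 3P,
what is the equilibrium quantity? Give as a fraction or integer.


First find equilibrium price:
183 - 1P = 28 + 3P
P* = 155/4 = 155/4
Then substitute into demand:
Q* = 183 - 1 * 155/4 = 577/4

577/4


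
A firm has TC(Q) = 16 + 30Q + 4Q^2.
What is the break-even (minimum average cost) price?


AC(Q) = 16/Q + 30 + 4Q
To minimize: dAC/dQ = -16/Q^2 + 4 = 0
Q^2 = 16/4 = 4
Q* = 2
Min AC = 16/2 + 30 + 4*2
Min AC = 8 + 30 + 8 = 46

46


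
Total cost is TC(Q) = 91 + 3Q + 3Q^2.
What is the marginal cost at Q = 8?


MC = dTC/dQ = 3 + 2*3*Q
At Q = 8:
MC = 3 + 6*8
MC = 3 + 48 = 51

51


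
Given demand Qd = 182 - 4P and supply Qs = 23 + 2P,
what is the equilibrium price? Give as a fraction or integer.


At equilibrium, Qd = Qs.
182 - 4P = 23 + 2P
182 - 23 = 4P + 2P
159 = 6P
P* = 159/6 = 53/2

53/2


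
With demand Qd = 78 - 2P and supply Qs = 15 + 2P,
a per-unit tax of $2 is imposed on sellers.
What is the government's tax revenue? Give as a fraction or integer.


With tax on sellers, new supply: Qs' = 15 + 2(P - 2)
= 11 + 2P
New equilibrium quantity:
Q_new = 89/2
Tax revenue = tax * Q_new = 2 * 89/2 = 89

89


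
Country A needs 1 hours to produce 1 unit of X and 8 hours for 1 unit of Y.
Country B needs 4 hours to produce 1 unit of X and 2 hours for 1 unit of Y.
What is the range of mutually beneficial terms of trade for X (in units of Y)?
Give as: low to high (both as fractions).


Opportunity cost of X for Country A = hours_X / hours_Y = 1/8 = 1/8 units of Y
Opportunity cost of X for Country B = hours_X / hours_Y = 4/2 = 2 units of Y
Terms of trade must be between the two opportunity costs.
Range: 1/8 to 2

1/8 to 2


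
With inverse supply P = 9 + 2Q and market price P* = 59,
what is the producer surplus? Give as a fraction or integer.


Minimum supply price (at Q=0): P_min = 9
Quantity supplied at P* = 59:
Q* = (59 - 9)/2 = 25
PS = (1/2) * Q* * (P* - P_min)
PS = (1/2) * 25 * (59 - 9)
PS = (1/2) * 25 * 50 = 625

625


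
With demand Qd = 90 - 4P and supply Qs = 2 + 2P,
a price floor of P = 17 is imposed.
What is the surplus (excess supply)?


At P = 17:
Qd = 90 - 4*17 = 22
Qs = 2 + 2*17 = 36
Surplus = Qs - Qd = 36 - 22 = 14

14


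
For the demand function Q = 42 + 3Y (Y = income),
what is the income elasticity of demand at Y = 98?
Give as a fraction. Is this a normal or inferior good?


dQ/dY = 3
At Y = 98: Q = 42 + 3*98 = 336
Ey = (dQ/dY)(Y/Q) = 3 * 98 / 336 = 7/8
Since Ey > 0, this is a normal good.

7/8 (normal good)


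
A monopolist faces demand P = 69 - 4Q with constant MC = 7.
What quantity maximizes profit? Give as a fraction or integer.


TR = P*Q = (69 - 4Q)Q = 69Q - 4Q^2
MR = dTR/dQ = 69 - 8Q
Set MR = MC:
69 - 8Q = 7
62 = 8Q
Q* = 62/8 = 31/4

31/4


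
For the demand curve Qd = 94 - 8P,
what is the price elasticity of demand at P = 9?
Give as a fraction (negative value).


dQ/dP = -8
At P = 9: Q = 94 - 8*9 = 22
E = (dQ/dP)(P/Q) = (-8)(9/22) = -36/11

-36/11


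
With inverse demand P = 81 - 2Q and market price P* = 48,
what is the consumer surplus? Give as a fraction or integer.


Maximum willingness to pay (at Q=0): P_max = 81
Quantity demanded at P* = 48:
Q* = (81 - 48)/2 = 33/2
CS = (1/2) * Q* * (P_max - P*)
CS = (1/2) * 33/2 * (81 - 48)
CS = (1/2) * 33/2 * 33 = 1089/4

1089/4


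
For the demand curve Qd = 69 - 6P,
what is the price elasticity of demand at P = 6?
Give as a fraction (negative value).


dQ/dP = -6
At P = 6: Q = 69 - 6*6 = 33
E = (dQ/dP)(P/Q) = (-6)(6/33) = -12/11

-12/11


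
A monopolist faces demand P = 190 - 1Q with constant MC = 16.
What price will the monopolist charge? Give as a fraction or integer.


MR = 190 - 2Q
Set MR = MC: 190 - 2Q = 16
Q* = 87
Substitute into demand:
P* = 190 - 1*87 = 103

103


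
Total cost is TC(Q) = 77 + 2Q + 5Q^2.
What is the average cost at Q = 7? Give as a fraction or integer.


TC(7) = 77 + 2*7 + 5*7^2
TC(7) = 77 + 14 + 245 = 336
AC = TC/Q = 336/7 = 48

48
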